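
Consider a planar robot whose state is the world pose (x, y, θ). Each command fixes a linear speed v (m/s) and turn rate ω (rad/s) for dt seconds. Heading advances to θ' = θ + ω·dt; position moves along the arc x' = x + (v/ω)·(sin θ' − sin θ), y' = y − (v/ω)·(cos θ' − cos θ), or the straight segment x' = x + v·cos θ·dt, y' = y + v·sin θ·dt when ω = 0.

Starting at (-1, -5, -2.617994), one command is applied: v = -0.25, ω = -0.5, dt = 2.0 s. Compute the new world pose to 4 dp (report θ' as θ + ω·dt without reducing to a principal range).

θ' = -2.6180 + -0.5·2.0 = -3.6180
R = v/ω = -0.25/-0.5 = 0.5000
x' = -1 + 0.5000·(sin -3.6180 − sin -2.6180) = -0.5207
y' = -5 − 0.5000·(cos -3.6180 − cos -2.6180) = -4.9887

(-0.5207, -4.9887, -3.6180)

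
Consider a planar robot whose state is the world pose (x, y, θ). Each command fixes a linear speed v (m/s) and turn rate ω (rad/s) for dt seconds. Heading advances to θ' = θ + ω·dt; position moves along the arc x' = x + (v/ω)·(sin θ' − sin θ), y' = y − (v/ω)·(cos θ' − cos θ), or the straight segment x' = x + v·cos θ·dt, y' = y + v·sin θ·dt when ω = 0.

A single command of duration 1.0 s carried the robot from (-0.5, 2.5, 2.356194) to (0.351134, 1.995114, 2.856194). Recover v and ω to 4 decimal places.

Δθ = 2.856194 − 2.356194 = 0.500000
ω = Δθ/dt = 0.500000/1.0 = 0.5000
R = Δx/(sin θ' − sin θ) = -2.0000
v = R·ω = -2.0000·0.5000 = -1.0000

v = -1.0000, ω = 0.5000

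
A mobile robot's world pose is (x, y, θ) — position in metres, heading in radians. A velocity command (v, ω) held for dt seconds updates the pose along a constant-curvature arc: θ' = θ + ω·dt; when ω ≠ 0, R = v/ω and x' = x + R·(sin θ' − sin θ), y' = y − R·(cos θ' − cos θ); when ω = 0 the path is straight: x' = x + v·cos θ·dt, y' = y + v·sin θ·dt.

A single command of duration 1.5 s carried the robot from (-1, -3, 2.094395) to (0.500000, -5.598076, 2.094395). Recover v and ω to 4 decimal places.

v = -2.0000, ω = 0.0000

Δθ = 2.094395 − 2.094395 = 0.000000
ω = Δθ/dt = 0.000000/1.5 = 0.0000
ω = 0 → v = (Δx·cos θ + Δy·sin θ)/dt = -2.0000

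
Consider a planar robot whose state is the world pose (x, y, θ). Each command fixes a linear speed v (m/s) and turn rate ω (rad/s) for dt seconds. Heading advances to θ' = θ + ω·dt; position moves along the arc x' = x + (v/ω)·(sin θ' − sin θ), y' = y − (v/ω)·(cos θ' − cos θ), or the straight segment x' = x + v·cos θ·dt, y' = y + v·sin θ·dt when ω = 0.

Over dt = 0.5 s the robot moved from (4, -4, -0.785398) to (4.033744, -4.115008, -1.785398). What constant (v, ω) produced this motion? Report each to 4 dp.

Δθ = -1.785398 − -0.785398 = -1.000000
ω = Δθ/dt = -1.000000/0.5 = -2.0000
R = −Δy/(cos θ' − cos θ) = -0.1250
v = R·ω = -0.1250·-2.0000 = 0.2500

v = 0.2500, ω = -2.0000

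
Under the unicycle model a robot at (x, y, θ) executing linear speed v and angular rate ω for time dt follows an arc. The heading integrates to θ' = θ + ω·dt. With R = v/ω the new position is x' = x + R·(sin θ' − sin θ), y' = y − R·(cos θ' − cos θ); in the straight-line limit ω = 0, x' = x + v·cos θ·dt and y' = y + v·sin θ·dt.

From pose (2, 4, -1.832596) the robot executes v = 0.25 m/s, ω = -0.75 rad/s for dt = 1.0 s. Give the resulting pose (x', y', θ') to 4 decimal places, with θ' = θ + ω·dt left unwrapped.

(1.8548, 3.8037, -2.5826)

θ' = -1.8326 + -0.75·1.0 = -2.5826
R = v/ω = 0.25/-0.75 = -0.3333
x' = 2 + -0.3333·(sin -2.5826 − sin -1.8326) = 1.8548
y' = 4 − -0.3333·(cos -2.5826 − cos -1.8326) = 3.8037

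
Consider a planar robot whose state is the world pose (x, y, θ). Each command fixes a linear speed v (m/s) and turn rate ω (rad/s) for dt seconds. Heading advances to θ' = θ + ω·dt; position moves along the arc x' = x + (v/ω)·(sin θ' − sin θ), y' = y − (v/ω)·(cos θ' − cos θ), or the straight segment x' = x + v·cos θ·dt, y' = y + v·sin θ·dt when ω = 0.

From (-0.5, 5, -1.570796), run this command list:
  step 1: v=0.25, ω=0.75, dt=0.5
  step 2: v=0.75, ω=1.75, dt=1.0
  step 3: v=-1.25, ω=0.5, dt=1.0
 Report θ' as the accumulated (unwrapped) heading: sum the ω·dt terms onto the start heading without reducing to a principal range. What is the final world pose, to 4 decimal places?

(-0.7106, 3.7795, 1.0542)

step 1: θ'=-1.1958 (R=0.3333) → pose (-0.4768, 4.8779, -1.1958)
step 2: θ'=0.5542 (R=0.4286) → pose (0.1475, 4.6705, 0.5542)
step 3: θ'=1.0542 (R=-2.5000) → pose (-0.7106, 3.7795, 1.0542)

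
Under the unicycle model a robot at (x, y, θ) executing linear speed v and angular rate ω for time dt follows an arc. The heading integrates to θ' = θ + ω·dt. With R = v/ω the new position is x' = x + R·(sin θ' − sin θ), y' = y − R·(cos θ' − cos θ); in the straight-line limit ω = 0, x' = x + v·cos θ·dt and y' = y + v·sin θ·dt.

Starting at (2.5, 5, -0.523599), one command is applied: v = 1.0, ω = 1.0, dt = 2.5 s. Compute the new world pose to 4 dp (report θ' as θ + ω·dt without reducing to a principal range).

(3.9189, 6.2606, 1.9764)

θ' = -0.5236 + 1.0·2.5 = 1.9764
R = v/ω = 1.0/1.0 = 1.0000
x' = 2.5 + 1.0000·(sin 1.9764 − sin -0.5236) = 3.9189
y' = 5 − 1.0000·(cos 1.9764 − cos -0.5236) = 6.2606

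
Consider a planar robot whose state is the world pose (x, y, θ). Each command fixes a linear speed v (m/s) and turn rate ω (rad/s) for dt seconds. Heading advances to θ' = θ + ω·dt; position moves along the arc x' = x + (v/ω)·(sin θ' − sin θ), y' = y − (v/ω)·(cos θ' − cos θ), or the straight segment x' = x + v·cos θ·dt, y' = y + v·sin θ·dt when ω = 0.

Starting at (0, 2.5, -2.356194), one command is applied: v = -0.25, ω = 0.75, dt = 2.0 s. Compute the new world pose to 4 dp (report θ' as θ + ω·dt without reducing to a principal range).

(0.0161, 2.9541, -0.8562)

θ' = -2.3562 + 0.75·2.0 = -0.8562
R = v/ω = -0.25/0.75 = -0.3333
x' = 0 + -0.3333·(sin -0.8562 − sin -2.3562) = 0.0161
y' = 2.5 − -0.3333·(cos -0.8562 − cos -2.3562) = 2.9541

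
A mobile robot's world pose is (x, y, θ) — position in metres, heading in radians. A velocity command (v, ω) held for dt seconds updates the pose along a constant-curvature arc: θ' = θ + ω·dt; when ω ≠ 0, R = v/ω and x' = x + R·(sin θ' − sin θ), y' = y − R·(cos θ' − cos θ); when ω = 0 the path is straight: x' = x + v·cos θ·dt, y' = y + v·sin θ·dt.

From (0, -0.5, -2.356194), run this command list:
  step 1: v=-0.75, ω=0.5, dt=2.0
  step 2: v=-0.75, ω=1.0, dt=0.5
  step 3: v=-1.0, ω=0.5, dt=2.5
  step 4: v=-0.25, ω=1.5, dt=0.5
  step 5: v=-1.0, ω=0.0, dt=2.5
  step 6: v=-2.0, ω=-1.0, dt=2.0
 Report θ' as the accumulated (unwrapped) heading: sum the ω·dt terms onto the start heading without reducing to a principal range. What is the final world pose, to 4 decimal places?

step 1: θ'=-1.3562 (R=-1.5000) → pose (0.4049, 0.8801, -1.3562)
step 2: θ'=-0.8562 (R=-0.7500) → pose (0.2387, 1.2119, -0.8562)
step 3: θ'=0.3938 (R=-2.0000) → pose (-2.0395, 1.7481, 0.3938)
step 4: θ'=1.1438 (R=-0.1667) → pose (-2.1272, 1.6633, 1.1438)
step 5: θ'=1.1438 (straight) → pose (-3.1626, -0.6123, 1.1438)
step 6: θ'=-0.8562 (R=2.0000) → pose (-6.4937, -1.0947, -0.8562)

(-6.4937, -1.0947, -0.8562)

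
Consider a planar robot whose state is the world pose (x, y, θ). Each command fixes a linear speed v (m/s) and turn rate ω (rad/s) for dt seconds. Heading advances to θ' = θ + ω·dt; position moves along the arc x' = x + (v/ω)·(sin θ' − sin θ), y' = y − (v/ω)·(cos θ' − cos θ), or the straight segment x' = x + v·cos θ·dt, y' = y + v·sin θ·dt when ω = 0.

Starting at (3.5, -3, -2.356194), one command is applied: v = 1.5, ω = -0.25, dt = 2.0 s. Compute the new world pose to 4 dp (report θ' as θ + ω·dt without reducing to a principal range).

θ' = -2.3562 + -0.25·2.0 = -2.8562
R = v/ω = 1.5/-0.25 = -6.0000
x' = 3.5 + -6.0000·(sin -2.8562 − sin -2.3562) = 0.9466
y' = -3 − -6.0000·(cos -2.8562 − cos -2.3562) = -4.5147

(0.9466, -4.5147, -2.8562)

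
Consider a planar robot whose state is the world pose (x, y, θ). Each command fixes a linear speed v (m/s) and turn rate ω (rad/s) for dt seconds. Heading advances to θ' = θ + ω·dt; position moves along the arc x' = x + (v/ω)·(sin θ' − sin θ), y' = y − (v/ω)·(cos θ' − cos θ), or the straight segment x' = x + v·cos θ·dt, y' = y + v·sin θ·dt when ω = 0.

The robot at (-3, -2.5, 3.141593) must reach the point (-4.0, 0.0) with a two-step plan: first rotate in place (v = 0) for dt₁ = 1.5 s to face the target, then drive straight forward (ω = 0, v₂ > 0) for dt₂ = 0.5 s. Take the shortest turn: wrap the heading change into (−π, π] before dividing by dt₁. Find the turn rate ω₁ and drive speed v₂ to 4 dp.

heading to target = atan2(0−-2.5, -4−-3) = 1.9513
Δθ = wrap(1.9513 − 3.1416) = -1.1903; ω₁ = Δθ/dt₁ = -0.7935
distance = √((-4−-3)² + (0−-2.5)²) = 2.6926; v₂ = distance/dt₂ = 5.3852

ω₁ = -0.7935, v₂ = 5.3852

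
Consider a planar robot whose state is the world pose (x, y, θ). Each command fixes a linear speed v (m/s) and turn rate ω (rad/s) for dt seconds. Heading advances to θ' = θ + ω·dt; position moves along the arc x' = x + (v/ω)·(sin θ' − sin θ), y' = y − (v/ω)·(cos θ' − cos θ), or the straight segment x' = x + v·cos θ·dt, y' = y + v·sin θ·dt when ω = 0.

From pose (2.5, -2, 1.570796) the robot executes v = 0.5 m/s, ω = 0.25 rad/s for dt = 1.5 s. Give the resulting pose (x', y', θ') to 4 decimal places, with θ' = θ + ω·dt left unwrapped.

θ' = 1.5708 + 0.25·1.5 = 1.9458
R = v/ω = 0.5/0.25 = 2.0000
x' = 2.5 + 2.0000·(sin 1.9458 − sin 1.5708) = 2.3610
y' = -2 − 2.0000·(cos 1.9458 − cos 1.5708) = -1.2675

(2.3610, -1.2675, 1.9458)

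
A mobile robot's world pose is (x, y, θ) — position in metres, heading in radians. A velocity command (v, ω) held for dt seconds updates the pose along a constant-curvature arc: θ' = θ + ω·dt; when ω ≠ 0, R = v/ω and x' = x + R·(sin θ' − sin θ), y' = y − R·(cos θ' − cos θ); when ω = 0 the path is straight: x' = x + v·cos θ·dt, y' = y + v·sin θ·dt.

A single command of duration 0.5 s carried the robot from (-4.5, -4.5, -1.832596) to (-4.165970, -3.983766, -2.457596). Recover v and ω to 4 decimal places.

Δθ = -2.457596 − -1.832596 = -0.625000
ω = Δθ/dt = -0.625000/0.5 = -1.2500
R = −Δy/(cos θ' − cos θ) = 1.0000
v = R·ω = 1.0000·-1.2500 = -1.2500

v = -1.2500, ω = -1.2500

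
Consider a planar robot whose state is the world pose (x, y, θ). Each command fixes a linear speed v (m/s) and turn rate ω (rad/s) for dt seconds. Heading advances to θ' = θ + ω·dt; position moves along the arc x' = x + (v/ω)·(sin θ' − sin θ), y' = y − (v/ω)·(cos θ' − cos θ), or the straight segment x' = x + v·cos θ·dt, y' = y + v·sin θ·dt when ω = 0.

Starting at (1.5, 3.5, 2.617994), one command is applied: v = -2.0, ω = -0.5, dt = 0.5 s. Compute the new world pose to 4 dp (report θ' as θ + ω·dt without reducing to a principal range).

(2.2949, 2.8975, 2.3680)

θ' = 2.6180 + -0.5·0.5 = 2.3680
R = v/ω = -2.0/-0.5 = 4.0000
x' = 1.5 + 4.0000·(sin 2.3680 − sin 2.6180) = 2.2949
y' = 3.5 − 4.0000·(cos 2.3680 − cos 2.6180) = 2.8975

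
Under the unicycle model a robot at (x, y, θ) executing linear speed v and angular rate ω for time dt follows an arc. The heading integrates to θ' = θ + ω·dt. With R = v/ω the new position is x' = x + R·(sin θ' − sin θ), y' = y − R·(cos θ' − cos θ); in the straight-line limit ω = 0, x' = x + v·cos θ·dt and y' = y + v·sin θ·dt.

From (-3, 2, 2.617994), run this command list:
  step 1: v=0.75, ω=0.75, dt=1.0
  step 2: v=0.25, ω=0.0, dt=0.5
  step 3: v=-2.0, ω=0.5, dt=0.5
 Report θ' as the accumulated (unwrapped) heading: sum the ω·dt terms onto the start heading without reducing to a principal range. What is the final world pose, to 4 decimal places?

(-2.9098, 2.4237, 3.6180)

step 1: θ'=3.3680 (R=1.0000) → pose (-3.7245, 2.1085, 3.3680)
step 2: θ'=3.3680 (straight) → pose (-3.8463, 2.0804, 3.3680)
step 3: θ'=3.6180 (R=-4.0000) → pose (-2.9098, 2.4237, 3.6180)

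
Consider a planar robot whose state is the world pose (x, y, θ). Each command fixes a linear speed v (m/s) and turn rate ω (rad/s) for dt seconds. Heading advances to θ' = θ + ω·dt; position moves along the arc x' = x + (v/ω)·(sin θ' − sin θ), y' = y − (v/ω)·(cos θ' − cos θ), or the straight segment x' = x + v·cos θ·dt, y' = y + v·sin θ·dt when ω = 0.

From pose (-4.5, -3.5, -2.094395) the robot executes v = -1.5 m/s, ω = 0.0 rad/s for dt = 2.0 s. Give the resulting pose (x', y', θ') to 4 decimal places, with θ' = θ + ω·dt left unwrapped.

θ' = -2.0944 + 0.0·2.0 = -2.0944
ω = 0 → straight: x' = -4.5 + -1.5·cos(-2.0944)·2.0 = -3.0000
y' = -3.5 + -1.5·sin(-2.0944)·2.0 = -0.9019

(-3.0000, -0.9019, -2.0944)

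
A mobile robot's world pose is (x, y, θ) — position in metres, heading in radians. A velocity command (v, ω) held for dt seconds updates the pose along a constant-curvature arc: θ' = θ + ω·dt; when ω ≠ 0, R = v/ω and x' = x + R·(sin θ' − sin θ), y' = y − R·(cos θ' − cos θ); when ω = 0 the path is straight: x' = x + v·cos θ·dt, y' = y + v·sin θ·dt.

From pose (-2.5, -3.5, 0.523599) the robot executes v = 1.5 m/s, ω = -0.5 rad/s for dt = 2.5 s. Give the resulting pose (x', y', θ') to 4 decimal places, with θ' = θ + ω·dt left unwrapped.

(0.9926, -3.8554, -0.7264)

θ' = 0.5236 + -0.5·2.5 = -0.7264
R = v/ω = 1.5/-0.5 = -3.0000
x' = -2.5 + -3.0000·(sin -0.7264 − sin 0.5236) = 0.9926
y' = -3.5 − -3.0000·(cos -0.7264 − cos 0.5236) = -3.8554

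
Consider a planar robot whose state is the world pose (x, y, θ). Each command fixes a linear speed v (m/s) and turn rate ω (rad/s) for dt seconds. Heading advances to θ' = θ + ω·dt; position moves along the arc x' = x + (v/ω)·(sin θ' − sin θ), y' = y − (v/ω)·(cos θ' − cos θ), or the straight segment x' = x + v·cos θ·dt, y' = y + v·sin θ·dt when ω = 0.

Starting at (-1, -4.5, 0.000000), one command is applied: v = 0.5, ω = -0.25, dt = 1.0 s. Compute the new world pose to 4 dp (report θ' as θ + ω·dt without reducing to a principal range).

θ' = 0.0000 + -0.25·1.0 = -0.2500
R = v/ω = 0.5/-0.25 = -2.0000
x' = -1 + -2.0000·(sin -0.2500 − sin 0.0000) = -0.5052
y' = -4.5 − -2.0000·(cos -0.2500 − cos 0.0000) = -4.5622

(-0.5052, -4.5622, -0.2500)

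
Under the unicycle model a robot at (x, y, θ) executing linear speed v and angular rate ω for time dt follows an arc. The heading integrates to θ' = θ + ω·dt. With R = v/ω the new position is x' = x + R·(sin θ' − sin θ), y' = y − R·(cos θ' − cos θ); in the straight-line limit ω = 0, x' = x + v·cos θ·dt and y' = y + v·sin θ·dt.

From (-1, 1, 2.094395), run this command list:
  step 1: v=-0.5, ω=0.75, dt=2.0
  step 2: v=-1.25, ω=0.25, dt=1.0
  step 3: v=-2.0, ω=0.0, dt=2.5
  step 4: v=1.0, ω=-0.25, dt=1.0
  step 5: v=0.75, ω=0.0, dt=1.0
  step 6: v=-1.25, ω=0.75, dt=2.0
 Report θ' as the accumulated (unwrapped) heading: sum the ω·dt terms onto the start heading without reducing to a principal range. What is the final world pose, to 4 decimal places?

step 1: θ'=3.5944 (R=-0.6667) → pose (-0.1310, 0.7339, 3.5944)
step 2: θ'=3.8444 (R=-5.0000) → pose (0.9134, 1.4148, 3.8444)
step 3: θ'=3.8444 (straight) → pose (4.7285, 4.6466, 3.8444)
step 4: θ'=3.5944 (R=-4.0000) → pose (3.8930, 4.1018, 3.5944)
step 5: θ'=3.5944 (straight) → pose (3.2186, 3.7737, 3.5944)
step 6: θ'=5.0944 (R=-1.6667) → pose (4.0360, 5.8937, 5.0944)

(4.0360, 5.8937, 5.0944)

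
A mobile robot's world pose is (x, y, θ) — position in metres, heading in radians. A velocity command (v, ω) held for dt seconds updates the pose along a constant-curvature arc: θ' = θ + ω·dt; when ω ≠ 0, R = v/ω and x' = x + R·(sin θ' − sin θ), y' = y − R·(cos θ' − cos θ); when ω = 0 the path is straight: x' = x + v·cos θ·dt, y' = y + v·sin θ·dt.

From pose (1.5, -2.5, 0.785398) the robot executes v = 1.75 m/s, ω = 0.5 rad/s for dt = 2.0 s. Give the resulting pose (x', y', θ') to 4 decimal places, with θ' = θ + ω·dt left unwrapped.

θ' = 0.7854 + 0.5·2.0 = 1.7854
R = v/ω = 1.75/0.5 = 3.5000
x' = 1.5 + 3.5000·(sin 1.7854 − sin 0.7854) = 2.4448
y' = -2.5 − 3.5000·(cos 1.7854 − cos 0.7854) = 0.7202

(2.4448, 0.7202, 1.7854)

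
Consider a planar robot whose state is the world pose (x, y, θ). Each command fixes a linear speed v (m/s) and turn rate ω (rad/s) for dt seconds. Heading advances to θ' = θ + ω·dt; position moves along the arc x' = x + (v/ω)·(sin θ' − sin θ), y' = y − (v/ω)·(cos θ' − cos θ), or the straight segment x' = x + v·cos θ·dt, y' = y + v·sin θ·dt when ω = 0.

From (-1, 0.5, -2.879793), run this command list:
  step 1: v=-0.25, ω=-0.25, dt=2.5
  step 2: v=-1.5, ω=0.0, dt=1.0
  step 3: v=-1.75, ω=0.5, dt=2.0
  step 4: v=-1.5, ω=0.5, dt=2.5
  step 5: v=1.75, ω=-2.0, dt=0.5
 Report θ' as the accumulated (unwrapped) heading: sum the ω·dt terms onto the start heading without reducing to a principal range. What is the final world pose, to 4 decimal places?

step 1: θ'=-3.5048 (R=1.0000) → pose (-0.3859, 0.4688, -3.5048)
step 2: θ'=-3.5048 (straight) → pose (1.0162, -0.0641, -3.5048)
step 3: θ'=-2.5048 (R=-3.5000) → pose (4.3409, 0.3936, -2.5048)
step 4: θ'=-1.2548 (R=-3.0000) → pose (5.4084, 3.7379, -1.2548)
step 5: θ'=-2.2548 (R=-0.8750) → pose (5.2549, 2.9131, -2.2548)

(5.2549, 2.9131, -2.2548)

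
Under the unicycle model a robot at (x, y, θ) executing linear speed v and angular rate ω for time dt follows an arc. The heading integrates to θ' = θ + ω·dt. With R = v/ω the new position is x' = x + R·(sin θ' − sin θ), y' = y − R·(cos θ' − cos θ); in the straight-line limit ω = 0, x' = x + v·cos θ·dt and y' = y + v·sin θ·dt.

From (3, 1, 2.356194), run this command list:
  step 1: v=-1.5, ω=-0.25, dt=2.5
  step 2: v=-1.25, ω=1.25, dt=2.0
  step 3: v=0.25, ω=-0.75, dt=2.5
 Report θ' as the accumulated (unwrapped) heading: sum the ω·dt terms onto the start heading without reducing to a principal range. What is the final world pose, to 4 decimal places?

step 1: θ'=1.7312 (R=6.0000) → pose (4.6803, -2.2844, 1.7312)
step 2: θ'=4.2312 (R=-1.0000) → pose (6.5539, -2.5875, 4.2312)
step 3: θ'=2.3562 (R=-0.3333) → pose (6.0228, -2.6689, 2.3562)

(6.0228, -2.6689, 2.3562)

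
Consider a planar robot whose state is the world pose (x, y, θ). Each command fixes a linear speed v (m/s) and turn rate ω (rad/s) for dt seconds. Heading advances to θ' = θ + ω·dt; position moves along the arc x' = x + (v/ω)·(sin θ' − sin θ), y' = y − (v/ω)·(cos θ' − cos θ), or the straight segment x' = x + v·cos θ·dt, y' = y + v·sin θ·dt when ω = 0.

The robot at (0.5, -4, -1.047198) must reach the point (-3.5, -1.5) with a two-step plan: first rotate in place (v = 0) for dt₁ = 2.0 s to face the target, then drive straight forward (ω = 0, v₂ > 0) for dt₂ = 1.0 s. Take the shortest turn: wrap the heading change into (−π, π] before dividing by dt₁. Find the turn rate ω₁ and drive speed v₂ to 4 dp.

heading to target = atan2(-1.5−-4, -3.5−0.5) = 2.5830
Δθ = wrap(2.5830 − -1.0472) = -2.6530; ω₁ = Δθ/dt₁ = -1.3265
distance = √((-3.5−0.5)² + (-1.5−-4)²) = 4.7170; v₂ = distance/dt₂ = 4.7170

ω₁ = -1.3265, v₂ = 4.7170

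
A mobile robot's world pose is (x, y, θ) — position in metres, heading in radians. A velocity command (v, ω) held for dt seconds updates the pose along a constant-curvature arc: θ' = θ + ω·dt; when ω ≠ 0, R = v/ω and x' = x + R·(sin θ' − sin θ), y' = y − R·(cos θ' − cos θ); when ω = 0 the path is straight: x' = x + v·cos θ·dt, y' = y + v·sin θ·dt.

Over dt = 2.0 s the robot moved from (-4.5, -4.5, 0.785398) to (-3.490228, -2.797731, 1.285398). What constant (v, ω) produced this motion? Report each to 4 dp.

v = 1.0000, ω = 0.2500

Δθ = 1.285398 − 0.785398 = 0.500000
ω = Δθ/dt = 0.500000/2.0 = 0.2500
R = −Δy/(cos θ' − cos θ) = 4.0000
v = R·ω = 4.0000·0.2500 = 1.0000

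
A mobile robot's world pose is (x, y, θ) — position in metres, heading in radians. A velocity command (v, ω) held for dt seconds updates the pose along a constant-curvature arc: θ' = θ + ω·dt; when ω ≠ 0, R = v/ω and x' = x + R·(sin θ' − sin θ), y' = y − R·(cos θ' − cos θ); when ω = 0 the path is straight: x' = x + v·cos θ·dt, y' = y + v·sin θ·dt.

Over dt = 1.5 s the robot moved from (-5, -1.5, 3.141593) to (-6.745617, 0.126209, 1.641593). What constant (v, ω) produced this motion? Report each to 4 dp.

v = 1.7500, ω = -1.0000

Δθ = 1.641593 − 3.141593 = -1.500000
ω = Δθ/dt = -1.500000/1.5 = -1.0000
R = Δx/(sin θ' − sin θ) = -1.7500
v = R·ω = -1.7500·-1.0000 = 1.7500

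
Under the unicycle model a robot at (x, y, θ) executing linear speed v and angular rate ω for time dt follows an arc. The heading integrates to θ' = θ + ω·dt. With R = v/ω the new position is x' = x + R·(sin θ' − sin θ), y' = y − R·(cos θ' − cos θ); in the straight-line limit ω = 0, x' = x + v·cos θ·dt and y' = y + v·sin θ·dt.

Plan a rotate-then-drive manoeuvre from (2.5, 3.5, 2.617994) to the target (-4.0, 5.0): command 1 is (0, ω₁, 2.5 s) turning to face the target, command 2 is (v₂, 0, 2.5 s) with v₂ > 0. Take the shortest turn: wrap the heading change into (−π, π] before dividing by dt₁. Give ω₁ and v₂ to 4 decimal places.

heading to target = atan2(5−3.5, -4−2.5) = 2.9148
Δθ = wrap(2.9148 − 2.6180) = 0.2968; ω₁ = Δθ/dt₁ = 0.1187
distance = √((-4−2.5)² + (5−3.5)²) = 6.6708; v₂ = distance/dt₂ = 2.6683

ω₁ = 0.1187, v₂ = 2.6683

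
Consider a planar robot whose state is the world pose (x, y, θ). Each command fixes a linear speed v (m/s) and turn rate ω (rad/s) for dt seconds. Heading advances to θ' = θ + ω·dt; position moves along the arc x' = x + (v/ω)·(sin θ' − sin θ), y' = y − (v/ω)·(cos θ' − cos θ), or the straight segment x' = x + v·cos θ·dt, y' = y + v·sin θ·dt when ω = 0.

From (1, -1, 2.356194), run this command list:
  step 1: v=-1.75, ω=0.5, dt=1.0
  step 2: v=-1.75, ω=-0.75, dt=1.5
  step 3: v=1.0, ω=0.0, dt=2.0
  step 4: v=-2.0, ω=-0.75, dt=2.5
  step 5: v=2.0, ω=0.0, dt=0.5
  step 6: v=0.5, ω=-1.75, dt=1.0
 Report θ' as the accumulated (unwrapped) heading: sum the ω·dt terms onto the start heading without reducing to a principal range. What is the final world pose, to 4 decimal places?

step 1: θ'=2.8562 (R=-3.5000) → pose (2.4895, -1.8836, 2.8562)
step 2: θ'=1.7312 (R=2.3333) → pose (4.1359, -3.7498, 1.7312)
step 3: θ'=1.7312 (straight) → pose (3.8165, -1.7755, 1.7312)
step 4: θ'=-0.1438 (R=2.6667) → pose (0.8019, -4.8405, -0.1438)
step 5: θ'=-0.1438 (straight) → pose (1.7916, -4.9839, -0.1438)
step 6: θ'=-1.8938 (R=-0.2857) → pose (2.0216, -5.3573, -1.8938)

(2.0216, -5.3573, -1.8938)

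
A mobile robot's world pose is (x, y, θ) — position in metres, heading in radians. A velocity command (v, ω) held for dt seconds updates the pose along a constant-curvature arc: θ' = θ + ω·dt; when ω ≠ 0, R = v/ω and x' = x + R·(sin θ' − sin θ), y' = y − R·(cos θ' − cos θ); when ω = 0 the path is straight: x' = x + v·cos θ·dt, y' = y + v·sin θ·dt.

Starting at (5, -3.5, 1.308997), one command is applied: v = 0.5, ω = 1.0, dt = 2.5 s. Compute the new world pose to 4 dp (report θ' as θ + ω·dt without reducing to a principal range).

θ' = 1.3090 + 1.0·2.5 = 3.8090
R = v/ω = 0.5/1.0 = 0.5000
x' = 5 + 0.5000·(sin 3.8090 − sin 1.3090) = 4.2076
y' = -3.5 − 0.5000·(cos 3.8090 − cos 1.3090) = -2.9779

(4.2076, -2.9779, 3.8090)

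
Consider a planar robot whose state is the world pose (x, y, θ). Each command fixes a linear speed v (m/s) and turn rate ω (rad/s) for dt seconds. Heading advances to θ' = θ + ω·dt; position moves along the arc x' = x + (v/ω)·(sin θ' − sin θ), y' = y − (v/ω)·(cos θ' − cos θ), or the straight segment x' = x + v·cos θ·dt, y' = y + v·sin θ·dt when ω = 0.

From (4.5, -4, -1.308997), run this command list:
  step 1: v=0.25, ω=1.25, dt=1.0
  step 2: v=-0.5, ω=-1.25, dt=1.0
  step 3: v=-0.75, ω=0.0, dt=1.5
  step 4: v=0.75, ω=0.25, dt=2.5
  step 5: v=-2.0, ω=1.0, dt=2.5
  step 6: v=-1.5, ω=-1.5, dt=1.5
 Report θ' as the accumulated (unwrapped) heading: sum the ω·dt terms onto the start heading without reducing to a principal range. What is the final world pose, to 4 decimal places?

(0.4350, -7.4998, -0.4340)

step 1: θ'=-0.0590 (R=0.2000) → pose (4.6814, -4.1479, -0.0590)
step 2: θ'=-1.3090 (R=0.4000) → pose (4.3186, -3.8521, -1.3090)
step 3: θ'=-1.3090 (straight) → pose (4.0274, -2.7654, -1.3090)
step 4: θ'=-0.6840 (R=3.0000) → pose (5.0295, -4.3141, -0.6840)
step 5: θ'=1.8160 (R=-2.0000) → pose (1.8256, -6.3498, 1.8160)
step 6: θ'=-0.4340 (R=1.0000) → pose (0.4350, -7.4998, -0.4340)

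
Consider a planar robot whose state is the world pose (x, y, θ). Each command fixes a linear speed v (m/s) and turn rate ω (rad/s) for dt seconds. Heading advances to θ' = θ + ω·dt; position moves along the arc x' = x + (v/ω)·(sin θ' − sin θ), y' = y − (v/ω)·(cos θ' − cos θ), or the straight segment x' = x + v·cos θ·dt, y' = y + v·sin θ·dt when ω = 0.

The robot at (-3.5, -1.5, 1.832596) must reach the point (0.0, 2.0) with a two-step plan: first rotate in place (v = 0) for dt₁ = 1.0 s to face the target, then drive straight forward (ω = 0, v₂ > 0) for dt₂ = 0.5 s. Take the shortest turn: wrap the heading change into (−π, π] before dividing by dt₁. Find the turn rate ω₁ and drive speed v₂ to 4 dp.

ω₁ = -1.0472, v₂ = 9.8995

heading to target = atan2(2−-1.5, 0−-3.5) = 0.7854
Δθ = wrap(0.7854 − 1.8326) = -1.0472; ω₁ = Δθ/dt₁ = -1.0472
distance = √((0−-3.5)² + (2−-1.5)²) = 4.9497; v₂ = distance/dt₂ = 9.8995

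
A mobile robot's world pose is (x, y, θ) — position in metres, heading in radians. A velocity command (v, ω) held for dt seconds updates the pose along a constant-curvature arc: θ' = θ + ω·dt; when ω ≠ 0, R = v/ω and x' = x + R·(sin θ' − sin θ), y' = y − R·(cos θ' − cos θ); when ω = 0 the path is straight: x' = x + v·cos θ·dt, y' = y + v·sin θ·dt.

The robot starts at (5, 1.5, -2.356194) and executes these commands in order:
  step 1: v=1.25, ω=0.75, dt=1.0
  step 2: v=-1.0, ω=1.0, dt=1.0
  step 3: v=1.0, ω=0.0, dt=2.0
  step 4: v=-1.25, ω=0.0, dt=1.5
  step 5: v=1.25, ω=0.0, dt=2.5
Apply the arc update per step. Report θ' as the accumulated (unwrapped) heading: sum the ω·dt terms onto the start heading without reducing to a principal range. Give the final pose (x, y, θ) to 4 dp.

(6.7542, -0.6140, -0.6062)

step 1: θ'=-1.6062 (R=1.6667) → pose (4.5129, 0.3805, -1.6062)
step 2: θ'=-0.6062 (R=-1.0000) → pose (4.0833, 1.2377, -0.6062)
step 3: θ'=-0.6062 (straight) → pose (5.7269, 0.0982, -0.6062)
step 4: θ'=-0.6062 (straight) → pose (4.1860, 1.1665, -0.6062)
step 5: θ'=-0.6062 (straight) → pose (6.7542, -0.6140, -0.6062)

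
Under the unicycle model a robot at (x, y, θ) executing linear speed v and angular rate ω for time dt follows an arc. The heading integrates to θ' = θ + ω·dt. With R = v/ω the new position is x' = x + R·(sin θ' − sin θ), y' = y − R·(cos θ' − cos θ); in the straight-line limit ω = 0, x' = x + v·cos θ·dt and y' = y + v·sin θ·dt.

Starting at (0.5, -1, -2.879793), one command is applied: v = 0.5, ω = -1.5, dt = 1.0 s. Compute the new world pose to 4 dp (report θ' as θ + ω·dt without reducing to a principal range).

(0.0987, -0.7869, -4.3798)

θ' = -2.8798 + -1.5·1.0 = -4.3798
R = v/ω = 0.5/-1.5 = -0.3333
x' = 0.5 + -0.3333·(sin -4.3798 − sin -2.8798) = 0.0987
y' = -1 − -0.3333·(cos -4.3798 − cos -2.8798) = -0.7869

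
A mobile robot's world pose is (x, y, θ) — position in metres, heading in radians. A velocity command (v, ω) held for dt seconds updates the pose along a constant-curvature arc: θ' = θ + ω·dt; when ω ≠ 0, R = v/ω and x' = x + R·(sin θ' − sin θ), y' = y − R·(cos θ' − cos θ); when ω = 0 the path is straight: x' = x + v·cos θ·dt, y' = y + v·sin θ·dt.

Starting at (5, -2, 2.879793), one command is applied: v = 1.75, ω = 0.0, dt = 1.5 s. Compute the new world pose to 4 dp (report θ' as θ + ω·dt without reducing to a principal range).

θ' = 2.8798 + 0.0·1.5 = 2.8798
ω = 0 → straight: x' = 5 + 1.75·cos(2.8798)·1.5 = 2.4644
y' = -2 + 1.75·sin(2.8798)·1.5 = -1.3206

(2.4644, -1.3206, 2.8798)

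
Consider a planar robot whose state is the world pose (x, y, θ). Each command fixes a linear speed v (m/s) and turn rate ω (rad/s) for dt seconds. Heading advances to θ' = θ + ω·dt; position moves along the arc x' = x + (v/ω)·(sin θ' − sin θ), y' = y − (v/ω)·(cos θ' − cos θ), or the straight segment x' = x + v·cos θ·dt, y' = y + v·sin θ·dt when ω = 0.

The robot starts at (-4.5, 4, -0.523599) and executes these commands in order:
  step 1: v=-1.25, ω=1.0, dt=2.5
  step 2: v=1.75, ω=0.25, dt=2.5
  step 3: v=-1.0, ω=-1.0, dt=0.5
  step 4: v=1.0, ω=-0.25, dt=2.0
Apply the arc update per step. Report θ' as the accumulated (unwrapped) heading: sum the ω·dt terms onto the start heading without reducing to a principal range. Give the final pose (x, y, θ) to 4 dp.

step 1: θ'=1.9764 (R=-1.2500) → pose (-6.2736, 2.4243, 1.9764)
step 2: θ'=2.6014 (R=7.0000) → pose (-9.1055, 5.6655, 2.6014)
step 3: θ'=2.1014 (R=1.0000) → pose (-8.7573, 5.3139, 2.1014)
step 4: θ'=1.6014 (R=-4.0000) → pose (-9.3054, 7.2158, 1.6014)

(-9.3054, 7.2158, 1.6014)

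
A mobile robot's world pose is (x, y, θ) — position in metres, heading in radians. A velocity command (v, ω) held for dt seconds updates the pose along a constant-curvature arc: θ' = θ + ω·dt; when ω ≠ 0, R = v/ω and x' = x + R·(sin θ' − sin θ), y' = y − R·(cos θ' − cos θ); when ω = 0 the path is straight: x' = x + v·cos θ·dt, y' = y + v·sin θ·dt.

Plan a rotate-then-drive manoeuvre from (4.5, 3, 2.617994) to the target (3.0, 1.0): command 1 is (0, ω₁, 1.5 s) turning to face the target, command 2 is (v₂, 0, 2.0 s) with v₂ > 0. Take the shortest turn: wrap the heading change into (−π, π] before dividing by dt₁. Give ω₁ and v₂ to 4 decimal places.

heading to target = atan2(1−3, 3−4.5) = -2.2143
Δθ = wrap(-2.2143 − 2.6180) = 1.4509; ω₁ = Δθ/dt₁ = 0.9673
distance = √((3−4.5)² + (1−3)²) = 2.5000; v₂ = distance/dt₂ = 1.2500

ω₁ = 0.9673, v₂ = 1.2500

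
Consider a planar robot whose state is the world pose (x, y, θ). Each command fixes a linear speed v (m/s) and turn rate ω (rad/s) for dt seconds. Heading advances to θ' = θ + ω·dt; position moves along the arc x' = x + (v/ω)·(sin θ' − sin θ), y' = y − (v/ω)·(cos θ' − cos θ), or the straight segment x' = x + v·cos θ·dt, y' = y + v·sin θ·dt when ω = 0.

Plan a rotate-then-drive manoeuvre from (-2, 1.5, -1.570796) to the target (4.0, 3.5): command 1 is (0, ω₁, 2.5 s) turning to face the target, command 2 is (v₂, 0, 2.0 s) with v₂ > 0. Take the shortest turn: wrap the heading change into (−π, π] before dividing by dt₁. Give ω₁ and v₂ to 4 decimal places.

ω₁ = 0.7570, v₂ = 3.1623

heading to target = atan2(3.5−1.5, 4−-2) = 0.3218
Δθ = wrap(0.3218 − -1.5708) = 1.8925; ω₁ = Δθ/dt₁ = 0.7570
distance = √((4−-2)² + (3.5−1.5)²) = 6.3246; v₂ = distance/dt₂ = 3.1623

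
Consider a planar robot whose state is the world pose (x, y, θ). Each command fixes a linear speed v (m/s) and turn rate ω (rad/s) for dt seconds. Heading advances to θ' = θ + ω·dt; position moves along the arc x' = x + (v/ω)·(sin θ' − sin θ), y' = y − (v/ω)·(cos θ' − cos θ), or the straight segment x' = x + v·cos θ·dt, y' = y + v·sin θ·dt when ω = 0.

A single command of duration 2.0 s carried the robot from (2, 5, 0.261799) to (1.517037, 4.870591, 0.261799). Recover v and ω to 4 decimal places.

Δθ = 0.261799 − 0.261799 = 0.000000
ω = Δθ/dt = 0.000000/2.0 = 0.0000
ω = 0 → v = (Δx·cos θ + Δy·sin θ)/dt = -0.2500

v = -0.2500, ω = 0.0000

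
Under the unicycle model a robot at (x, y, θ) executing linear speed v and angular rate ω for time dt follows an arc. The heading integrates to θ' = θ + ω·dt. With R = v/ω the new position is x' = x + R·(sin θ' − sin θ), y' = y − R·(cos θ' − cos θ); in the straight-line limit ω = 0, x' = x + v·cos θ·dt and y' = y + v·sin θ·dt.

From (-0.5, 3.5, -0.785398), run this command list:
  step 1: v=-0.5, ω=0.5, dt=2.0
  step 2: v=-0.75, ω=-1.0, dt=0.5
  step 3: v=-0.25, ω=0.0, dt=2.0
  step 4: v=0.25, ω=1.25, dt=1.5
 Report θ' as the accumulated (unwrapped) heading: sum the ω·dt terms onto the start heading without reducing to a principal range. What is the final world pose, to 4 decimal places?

(-2.0144, 4.1195, 1.5896)

step 1: θ'=0.2146 (R=-1.0000) → pose (-1.4201, 3.7700, 0.2146)
step 2: θ'=-0.2854 (R=0.7500) → pose (-1.7909, 3.7831, -0.2854)
step 3: θ'=-0.2854 (straight) → pose (-2.2707, 3.9239, -0.2854)
step 4: θ'=1.5896 (R=0.2000) → pose (-2.0144, 4.1195, 1.5896)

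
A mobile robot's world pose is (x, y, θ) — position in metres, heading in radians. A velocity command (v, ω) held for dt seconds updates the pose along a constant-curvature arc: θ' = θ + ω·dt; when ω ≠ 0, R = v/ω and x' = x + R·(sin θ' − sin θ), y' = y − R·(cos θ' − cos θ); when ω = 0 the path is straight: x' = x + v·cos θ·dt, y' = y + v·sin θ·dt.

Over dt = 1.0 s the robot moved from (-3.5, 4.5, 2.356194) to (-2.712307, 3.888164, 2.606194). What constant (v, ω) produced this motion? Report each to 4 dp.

v = -1.0000, ω = 0.2500

Δθ = 2.606194 − 2.356194 = 0.250000
ω = Δθ/dt = 0.250000/1.0 = 0.2500
R = Δx/(sin θ' − sin θ) = -4.0000
v = R·ω = -4.0000·0.2500 = -1.0000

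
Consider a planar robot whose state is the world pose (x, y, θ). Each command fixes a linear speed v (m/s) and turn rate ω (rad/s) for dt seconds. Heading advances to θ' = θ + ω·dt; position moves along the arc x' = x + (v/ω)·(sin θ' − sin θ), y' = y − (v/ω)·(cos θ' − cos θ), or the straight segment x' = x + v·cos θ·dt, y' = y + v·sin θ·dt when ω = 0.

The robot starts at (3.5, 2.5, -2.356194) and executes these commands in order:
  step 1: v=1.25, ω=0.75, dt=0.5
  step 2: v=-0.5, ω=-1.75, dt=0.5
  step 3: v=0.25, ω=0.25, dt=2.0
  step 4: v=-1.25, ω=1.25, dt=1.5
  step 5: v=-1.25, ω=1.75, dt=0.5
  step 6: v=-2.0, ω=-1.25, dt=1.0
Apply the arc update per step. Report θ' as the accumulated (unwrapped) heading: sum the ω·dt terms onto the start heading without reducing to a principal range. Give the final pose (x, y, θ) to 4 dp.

(0.2348, 3.9432, -0.8562)

step 1: θ'=-1.9812 (R=1.6667) → pose (3.1502, 1.9864, -1.9812)
step 2: θ'=-2.8562 (R=0.2857) → pose (3.3318, 2.1466, -2.8562)
step 3: θ'=-2.3562 (R=1.0000) → pose (2.9062, 1.8942, -2.3562)
step 4: θ'=-0.4812 (R=-1.0000) → pose (2.6620, 3.4877, -0.4812)
step 5: θ'=0.3938 (R=-0.7143) → pose (2.0573, 3.5142, 0.3938)
step 6: θ'=-0.8562 (R=1.6000) → pose (0.2348, 3.9432, -0.8562)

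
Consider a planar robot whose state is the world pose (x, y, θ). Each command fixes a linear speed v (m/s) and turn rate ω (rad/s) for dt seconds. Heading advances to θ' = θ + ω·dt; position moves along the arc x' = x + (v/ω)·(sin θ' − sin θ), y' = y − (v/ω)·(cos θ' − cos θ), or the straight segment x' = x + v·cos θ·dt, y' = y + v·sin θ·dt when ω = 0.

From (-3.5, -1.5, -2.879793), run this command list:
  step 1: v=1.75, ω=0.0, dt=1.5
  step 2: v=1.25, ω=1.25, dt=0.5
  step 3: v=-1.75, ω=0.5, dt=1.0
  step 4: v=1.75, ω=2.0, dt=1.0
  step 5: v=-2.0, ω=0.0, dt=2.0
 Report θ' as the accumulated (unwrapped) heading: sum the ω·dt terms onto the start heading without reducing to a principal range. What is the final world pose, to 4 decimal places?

(-8.6313, -2.9221, 0.2452)

step 1: θ'=-2.8798 (straight) → pose (-6.0356, -2.1794, -2.8798)
step 2: θ'=-2.2548 (R=1.0000) → pose (-6.5518, -2.5134, -2.2548)
step 3: θ'=-1.7548 (R=-3.5000) → pose (-5.8236, -0.9422, -1.7548)
step 4: θ'=0.2452 (R=0.8750) → pose (-4.7509, -1.9511, 0.2452)
step 5: θ'=0.2452 (straight) → pose (-8.6313, -2.9221, 0.2452)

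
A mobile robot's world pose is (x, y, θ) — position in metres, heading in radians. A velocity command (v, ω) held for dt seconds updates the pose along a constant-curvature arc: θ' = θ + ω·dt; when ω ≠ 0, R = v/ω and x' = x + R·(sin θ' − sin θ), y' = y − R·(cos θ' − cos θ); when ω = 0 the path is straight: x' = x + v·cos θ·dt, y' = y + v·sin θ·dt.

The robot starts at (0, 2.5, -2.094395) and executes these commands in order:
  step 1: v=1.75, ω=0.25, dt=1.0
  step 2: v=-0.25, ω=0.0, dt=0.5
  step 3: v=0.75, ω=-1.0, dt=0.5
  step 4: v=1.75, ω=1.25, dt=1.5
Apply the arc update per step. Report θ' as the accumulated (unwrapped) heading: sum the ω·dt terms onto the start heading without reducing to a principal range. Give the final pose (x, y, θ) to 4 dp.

(-0.4610, -1.5364, -0.4694)

step 1: θ'=-1.8444 (R=7.0000) → pose (-0.6775, 0.8914, -1.8444)
step 2: θ'=-1.8444 (straight) → pose (-0.6437, 1.0117, -1.8444)
step 3: θ'=-2.3444 (R=-0.7500) → pose (-0.8292, 0.6904, -2.3444)
step 4: θ'=-0.4694 (R=1.4000) → pose (-0.4610, -1.5364, -0.4694)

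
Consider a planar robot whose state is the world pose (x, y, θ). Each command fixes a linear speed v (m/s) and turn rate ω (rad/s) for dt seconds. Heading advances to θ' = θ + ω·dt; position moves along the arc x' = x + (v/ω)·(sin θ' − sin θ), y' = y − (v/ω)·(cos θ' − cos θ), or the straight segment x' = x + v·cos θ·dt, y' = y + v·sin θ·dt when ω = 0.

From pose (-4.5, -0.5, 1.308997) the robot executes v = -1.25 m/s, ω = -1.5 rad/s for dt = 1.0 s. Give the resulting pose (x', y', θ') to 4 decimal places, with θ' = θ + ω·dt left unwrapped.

θ' = 1.3090 + -1.5·1.0 = -0.1910
R = v/ω = -1.25/-1.5 = 0.8333
x' = -4.5 + 0.8333·(sin -0.1910 − sin 1.3090) = -5.4631
y' = -0.5 − 0.8333·(cos -0.1910 − cos 1.3090) = -1.1025

(-5.4631, -1.1025, -0.1910)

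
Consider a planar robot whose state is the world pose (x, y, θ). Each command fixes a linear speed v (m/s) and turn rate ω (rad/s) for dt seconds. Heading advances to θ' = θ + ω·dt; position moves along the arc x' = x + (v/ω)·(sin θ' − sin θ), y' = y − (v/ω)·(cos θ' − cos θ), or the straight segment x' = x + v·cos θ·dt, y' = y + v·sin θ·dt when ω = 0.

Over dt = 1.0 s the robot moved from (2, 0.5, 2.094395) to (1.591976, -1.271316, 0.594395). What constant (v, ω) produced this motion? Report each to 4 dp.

Δθ = 0.594395 − 2.094395 = -1.500000
ω = Δθ/dt = -1.500000/1.0 = -1.5000
R = −Δy/(cos θ' − cos θ) = 1.3333
v = R·ω = 1.3333·-1.5000 = -2.0000

v = -2.0000, ω = -1.5000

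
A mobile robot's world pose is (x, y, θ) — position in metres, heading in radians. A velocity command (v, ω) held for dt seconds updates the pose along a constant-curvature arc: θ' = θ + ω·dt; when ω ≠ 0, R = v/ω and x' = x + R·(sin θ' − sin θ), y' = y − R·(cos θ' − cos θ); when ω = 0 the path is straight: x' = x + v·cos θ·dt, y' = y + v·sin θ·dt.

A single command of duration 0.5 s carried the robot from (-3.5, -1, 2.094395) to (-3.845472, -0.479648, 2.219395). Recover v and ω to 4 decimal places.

Δθ = 2.219395 − 2.094395 = 0.125000
ω = Δθ/dt = 0.125000/0.5 = 0.2500
R = −Δy/(cos θ' − cos θ) = 5.0000
v = R·ω = 5.0000·0.2500 = 1.2500

v = 1.2500, ω = 0.2500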